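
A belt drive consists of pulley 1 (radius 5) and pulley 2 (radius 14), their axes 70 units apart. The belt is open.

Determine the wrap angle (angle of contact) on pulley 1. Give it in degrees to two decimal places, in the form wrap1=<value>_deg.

wrap1=165.23_deg

open belt: β = asin((r2−r1)/C) = asin(9/70) = 7.3870°
wrap1 = π − 2β = 165.2259°
wrap2 = π + 2β = 194.7741°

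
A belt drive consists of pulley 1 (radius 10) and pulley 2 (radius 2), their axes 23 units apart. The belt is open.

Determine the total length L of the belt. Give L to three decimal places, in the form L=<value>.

L=86.511

open belt: β = asin((r2−r1)/C) = asin(-8/23) = -20.3544°
wrap1 = π − 2β = 220.7088°
wrap2 = π + 2β = 139.2912°
tangent length = C·cosβ = 21.5639
L = r1·wrap1 + r2·wrap2 + 2·C·cosβ = 10·3.8521 + 2·2.4311 + 2·21.5639 = 86.5109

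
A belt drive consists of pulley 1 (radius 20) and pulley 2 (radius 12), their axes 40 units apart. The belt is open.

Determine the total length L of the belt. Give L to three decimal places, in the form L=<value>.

open belt: β = asin((r2−r1)/C) = asin(-8/40) = -11.5370°
wrap1 = π − 2β = 203.0739°
wrap2 = π + 2β = 156.9261°
tangent length = C·cosβ = 39.1918
L = r1·wrap1 + r2·wrap2 + 2·C·cosβ = 20·3.5443 + 12·2.7389 + 2·39.1918 = 182.1364

L=182.136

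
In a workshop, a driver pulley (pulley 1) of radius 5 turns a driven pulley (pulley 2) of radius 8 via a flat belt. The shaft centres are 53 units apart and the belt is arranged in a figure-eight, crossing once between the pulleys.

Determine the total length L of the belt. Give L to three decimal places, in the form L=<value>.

crossed belt: β = asin((r1+r2)/C) = asin(13/53) = 14.1986°
wrap1 = wrap2 = π + 2β = 208.3971°
tangent length = C·cosβ = 51.3809
L = (r1+r2)·wrap + 2·C·cosβ = 13·3.6372 + 2·51.3809 = 150.0457

L=150.046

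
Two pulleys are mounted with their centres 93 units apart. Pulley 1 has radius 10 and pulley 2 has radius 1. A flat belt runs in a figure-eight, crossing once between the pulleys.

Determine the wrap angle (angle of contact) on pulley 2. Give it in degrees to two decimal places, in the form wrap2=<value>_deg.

crossed belt: β = asin((r1+r2)/C) = asin(11/93) = 6.7928°
wrap1 = wrap2 = π + 2β = 193.5856°

wrap2=193.59_deg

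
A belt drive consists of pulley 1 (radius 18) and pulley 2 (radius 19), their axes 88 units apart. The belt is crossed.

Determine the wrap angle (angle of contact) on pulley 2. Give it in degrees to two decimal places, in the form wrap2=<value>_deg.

crossed belt: β = asin((r1+r2)/C) = asin(37/88) = 24.8633°
wrap1 = wrap2 = π + 2β = 229.7266°

wrap2=229.73_deg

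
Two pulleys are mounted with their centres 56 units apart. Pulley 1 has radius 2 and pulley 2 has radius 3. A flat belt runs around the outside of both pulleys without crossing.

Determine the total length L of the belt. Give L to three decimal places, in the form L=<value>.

open belt: β = asin((r2−r1)/C) = asin(1/56) = 1.0232°
wrap1 = π − 2β = 177.9536°
wrap2 = π + 2β = 182.0464°
tangent length = C·cosβ = 55.9911
L = r1·wrap1 + r2·wrap2 + 2·C·cosβ = 2·3.1059 + 3·3.1773 + 2·55.9911 = 127.7258

L=127.726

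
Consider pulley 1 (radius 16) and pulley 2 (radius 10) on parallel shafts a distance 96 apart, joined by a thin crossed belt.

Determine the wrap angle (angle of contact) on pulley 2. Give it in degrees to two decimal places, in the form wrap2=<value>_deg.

wrap2=211.43_deg

crossed belt: β = asin((r1+r2)/C) = asin(26/96) = 15.7139°
wrap1 = wrap2 = π + 2β = 211.4277°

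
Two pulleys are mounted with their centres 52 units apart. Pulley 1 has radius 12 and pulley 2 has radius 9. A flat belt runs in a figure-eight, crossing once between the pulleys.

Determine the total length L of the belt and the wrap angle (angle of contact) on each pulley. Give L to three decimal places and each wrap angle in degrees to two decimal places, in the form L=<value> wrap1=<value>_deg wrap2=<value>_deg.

crossed belt: β = asin((r1+r2)/C) = asin(21/52) = 23.8188°
wrap1 = wrap2 = π + 2β = 227.6377°
tangent length = C·cosβ = 47.5710
L = (r1+r2)·wrap + 2·C·cosβ = 21·3.9730 + 2·47.5710 = 178.5756

L=178.576 wrap1=227.64_deg wrap2=227.64_deg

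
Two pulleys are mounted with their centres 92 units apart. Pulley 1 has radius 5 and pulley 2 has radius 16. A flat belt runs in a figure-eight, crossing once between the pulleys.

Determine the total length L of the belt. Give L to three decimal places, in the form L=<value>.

crossed belt: β = asin((r1+r2)/C) = asin(21/92) = 13.1947°
wrap1 = wrap2 = π + 2β = 206.3894°
tangent length = C·cosβ = 89.5712
L = (r1+r2)·wrap + 2·C·cosβ = 21·3.6022 + 2·89.5712 = 254.7881

L=254.788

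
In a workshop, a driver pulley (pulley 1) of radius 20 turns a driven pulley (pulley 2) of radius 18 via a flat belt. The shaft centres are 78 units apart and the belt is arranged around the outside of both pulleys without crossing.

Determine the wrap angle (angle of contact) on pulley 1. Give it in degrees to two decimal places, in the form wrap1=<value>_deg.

wrap1=182.94_deg

open belt: β = asin((r2−r1)/C) = asin(-2/78) = -1.4693°
wrap1 = π − 2β = 182.9386°
wrap2 = π + 2β = 177.0614°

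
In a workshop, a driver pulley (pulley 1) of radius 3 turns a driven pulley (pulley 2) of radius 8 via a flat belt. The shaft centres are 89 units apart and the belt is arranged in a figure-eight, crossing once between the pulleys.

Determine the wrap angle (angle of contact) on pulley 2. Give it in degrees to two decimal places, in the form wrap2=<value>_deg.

crossed belt: β = asin((r1+r2)/C) = asin(11/89) = 7.0997°
wrap1 = wrap2 = π + 2β = 194.1993°

wrap2=194.20_deg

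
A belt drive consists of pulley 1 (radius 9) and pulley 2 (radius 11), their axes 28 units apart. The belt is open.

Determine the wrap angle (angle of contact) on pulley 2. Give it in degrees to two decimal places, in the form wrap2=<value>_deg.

open belt: β = asin((r2−r1)/C) = asin(2/28) = 4.0960°
wrap1 = π − 2β = 171.8079°
wrap2 = π + 2β = 188.1921°

wrap2=188.19_deg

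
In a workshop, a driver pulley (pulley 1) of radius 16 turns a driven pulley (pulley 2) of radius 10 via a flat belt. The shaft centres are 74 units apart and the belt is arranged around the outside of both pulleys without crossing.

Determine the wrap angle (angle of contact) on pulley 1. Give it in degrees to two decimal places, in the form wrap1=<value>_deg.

open belt: β = asin((r2−r1)/C) = asin(-6/74) = -4.6507°
wrap1 = π − 2β = 189.3014°
wrap2 = π + 2β = 170.6986°

wrap1=189.30_deg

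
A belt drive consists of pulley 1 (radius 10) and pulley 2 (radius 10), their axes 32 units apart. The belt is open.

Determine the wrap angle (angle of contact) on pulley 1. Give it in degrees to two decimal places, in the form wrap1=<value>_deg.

open belt: β = asin((r2−r1)/C) = asin(0/32) = 0.0000°
wrap1 = π − 2β = 180.0000°
wrap2 = π + 2β = 180.0000°

wrap1=180.00_deg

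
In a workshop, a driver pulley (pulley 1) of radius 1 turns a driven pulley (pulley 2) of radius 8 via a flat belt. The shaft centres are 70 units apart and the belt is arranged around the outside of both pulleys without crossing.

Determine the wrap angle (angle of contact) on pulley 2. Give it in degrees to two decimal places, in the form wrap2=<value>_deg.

open belt: β = asin((r2−r1)/C) = asin(7/70) = 5.7392°
wrap1 = π − 2β = 168.5217°
wrap2 = π + 2β = 191.4783°

wrap2=191.48_deg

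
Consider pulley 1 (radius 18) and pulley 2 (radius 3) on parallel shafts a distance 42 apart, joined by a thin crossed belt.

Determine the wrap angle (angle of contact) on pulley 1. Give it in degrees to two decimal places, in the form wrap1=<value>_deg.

wrap1=240.00_deg

crossed belt: β = asin((r1+r2)/C) = asin(21/42) = 30.0000°
wrap1 = wrap2 = π + 2β = 240.0000°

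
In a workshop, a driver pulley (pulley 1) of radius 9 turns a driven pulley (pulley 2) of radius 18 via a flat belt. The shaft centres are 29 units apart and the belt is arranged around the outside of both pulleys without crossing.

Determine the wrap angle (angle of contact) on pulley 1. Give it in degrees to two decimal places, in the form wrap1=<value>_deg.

open belt: β = asin((r2−r1)/C) = asin(9/29) = 18.0800°
wrap1 = π − 2β = 143.8400°
wrap2 = π + 2β = 216.1600°

wrap1=143.84_deg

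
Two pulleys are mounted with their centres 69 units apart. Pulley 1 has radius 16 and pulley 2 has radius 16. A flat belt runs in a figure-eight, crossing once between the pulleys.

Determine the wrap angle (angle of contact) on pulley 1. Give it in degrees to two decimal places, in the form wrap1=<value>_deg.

wrap1=235.26_deg

crossed belt: β = asin((r1+r2)/C) = asin(32/69) = 27.6305°
wrap1 = wrap2 = π + 2β = 235.2611°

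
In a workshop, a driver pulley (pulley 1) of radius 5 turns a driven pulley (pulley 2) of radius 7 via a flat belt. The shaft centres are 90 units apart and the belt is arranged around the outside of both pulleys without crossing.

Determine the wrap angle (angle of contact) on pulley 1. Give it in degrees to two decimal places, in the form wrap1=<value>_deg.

open belt: β = asin((r2−r1)/C) = asin(2/90) = 1.2733°
wrap1 = π − 2β = 177.4533°
wrap2 = π + 2β = 182.5467°

wrap1=177.45_deg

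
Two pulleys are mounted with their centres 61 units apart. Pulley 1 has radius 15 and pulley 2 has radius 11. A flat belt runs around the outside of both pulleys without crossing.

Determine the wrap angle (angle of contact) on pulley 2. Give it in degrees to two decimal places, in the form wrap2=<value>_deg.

wrap2=172.48_deg

open belt: β = asin((r2−r1)/C) = asin(-4/61) = -3.7598°
wrap1 = π − 2β = 187.5196°
wrap2 = π + 2β = 172.4804°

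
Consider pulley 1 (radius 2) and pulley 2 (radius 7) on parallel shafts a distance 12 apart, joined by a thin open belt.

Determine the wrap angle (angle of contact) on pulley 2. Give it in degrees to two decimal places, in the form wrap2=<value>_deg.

open belt: β = asin((r2−r1)/C) = asin(5/12) = 24.6243°
wrap1 = π − 2β = 130.7514°
wrap2 = π + 2β = 229.2486°

wrap2=229.25_deg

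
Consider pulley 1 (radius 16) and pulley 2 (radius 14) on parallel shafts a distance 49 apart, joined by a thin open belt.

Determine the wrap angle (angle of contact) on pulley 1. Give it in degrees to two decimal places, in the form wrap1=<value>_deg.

wrap1=184.68_deg

open belt: β = asin((r2−r1)/C) = asin(-2/49) = -2.3393°
wrap1 = π − 2β = 184.6785°
wrap2 = π + 2β = 175.3215°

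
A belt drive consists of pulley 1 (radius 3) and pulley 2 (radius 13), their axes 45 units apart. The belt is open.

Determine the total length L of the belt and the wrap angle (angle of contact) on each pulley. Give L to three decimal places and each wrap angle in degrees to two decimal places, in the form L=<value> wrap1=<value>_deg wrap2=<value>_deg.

open belt: β = asin((r2−r1)/C) = asin(10/45) = 12.8396°
wrap1 = π − 2β = 154.3208°
wrap2 = π + 2β = 205.6792°
tangent length = C·cosβ = 43.8748
L = r1·wrap1 + r2·wrap2 + 2·C·cosβ = 3·2.6934 + 13·3.5898 + 2·43.8748 = 142.4970

L=142.497 wrap1=154.32_deg wrap2=205.68_deg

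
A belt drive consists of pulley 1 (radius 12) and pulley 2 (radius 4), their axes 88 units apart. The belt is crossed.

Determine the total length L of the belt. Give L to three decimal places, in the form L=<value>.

L=229.183

crossed belt: β = asin((r1+r2)/C) = asin(16/88) = 10.4757°
wrap1 = wrap2 = π + 2β = 200.9514°
tangent length = C·cosβ = 86.5332
L = (r1+r2)·wrap + 2·C·cosβ = 16·3.5073 + 2·86.5332 = 229.1827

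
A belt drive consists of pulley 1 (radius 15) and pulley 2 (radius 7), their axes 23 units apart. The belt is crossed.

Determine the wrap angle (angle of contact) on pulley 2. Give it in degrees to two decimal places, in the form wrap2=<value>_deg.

crossed belt: β = asin((r1+r2)/C) = asin(22/23) = 73.0426°
wrap1 = wrap2 = π + 2β = 326.0851°

wrap2=326.09_deg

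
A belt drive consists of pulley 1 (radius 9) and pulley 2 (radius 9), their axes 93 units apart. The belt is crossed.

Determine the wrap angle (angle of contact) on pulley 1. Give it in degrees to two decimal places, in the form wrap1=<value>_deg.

wrap1=202.32_deg

crossed belt: β = asin((r1+r2)/C) = asin(18/93) = 11.1599°
wrap1 = wrap2 = π + 2β = 202.3199°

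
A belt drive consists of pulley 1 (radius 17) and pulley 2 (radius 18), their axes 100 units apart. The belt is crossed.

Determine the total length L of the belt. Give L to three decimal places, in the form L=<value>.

L=322.336

crossed belt: β = asin((r1+r2)/C) = asin(35/100) = 20.4873°
wrap1 = wrap2 = π + 2β = 220.9746°
tangent length = C·cosβ = 93.6750
L = (r1+r2)·wrap + 2·C·cosβ = 35·3.8567 + 2·93.6750 = 322.3357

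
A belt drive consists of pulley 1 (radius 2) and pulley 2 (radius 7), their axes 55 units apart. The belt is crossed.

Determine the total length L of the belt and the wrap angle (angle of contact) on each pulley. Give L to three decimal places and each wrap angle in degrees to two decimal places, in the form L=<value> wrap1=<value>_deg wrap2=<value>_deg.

crossed belt: β = asin((r1+r2)/C) = asin(9/55) = 9.4180°
wrap1 = wrap2 = π + 2β = 198.8361°
tangent length = C·cosβ = 54.2586
L = (r1+r2)·wrap + 2·C·cosβ = 9·3.4703 + 2·54.2586 = 139.7504

L=139.750 wrap1=198.84_deg wrap2=198.84_deg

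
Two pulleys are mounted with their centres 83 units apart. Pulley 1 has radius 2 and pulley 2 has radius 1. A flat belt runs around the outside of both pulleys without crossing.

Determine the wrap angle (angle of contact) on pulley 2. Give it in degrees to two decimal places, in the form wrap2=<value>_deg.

open belt: β = asin((r2−r1)/C) = asin(-1/83) = -0.6903°
wrap1 = π − 2β = 181.3807°
wrap2 = π + 2β = 178.6193°

wrap2=178.62_deg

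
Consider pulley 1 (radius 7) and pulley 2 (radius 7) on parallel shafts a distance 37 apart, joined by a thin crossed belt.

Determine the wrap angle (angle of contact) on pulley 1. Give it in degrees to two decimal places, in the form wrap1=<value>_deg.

crossed belt: β = asin((r1+r2)/C) = asin(14/37) = 22.2333°
wrap1 = wrap2 = π + 2β = 224.4665°

wrap1=224.47_deg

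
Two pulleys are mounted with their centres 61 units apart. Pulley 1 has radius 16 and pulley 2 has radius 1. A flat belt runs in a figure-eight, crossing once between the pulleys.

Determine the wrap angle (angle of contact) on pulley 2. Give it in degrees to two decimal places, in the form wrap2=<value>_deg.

crossed belt: β = asin((r1+r2)/C) = asin(17/61) = 16.1819°
wrap1 = wrap2 = π + 2β = 212.3639°

wrap2=212.36_deg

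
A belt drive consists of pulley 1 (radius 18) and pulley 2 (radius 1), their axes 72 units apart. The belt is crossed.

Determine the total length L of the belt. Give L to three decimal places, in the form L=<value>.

L=208.734

crossed belt: β = asin((r1+r2)/C) = asin(19/72) = 15.3009°
wrap1 = wrap2 = π + 2β = 210.6019°
tangent length = C·cosβ = 69.4478
L = (r1+r2)·wrap + 2·C·cosβ = 19·3.6757 + 2·69.4478 = 208.7339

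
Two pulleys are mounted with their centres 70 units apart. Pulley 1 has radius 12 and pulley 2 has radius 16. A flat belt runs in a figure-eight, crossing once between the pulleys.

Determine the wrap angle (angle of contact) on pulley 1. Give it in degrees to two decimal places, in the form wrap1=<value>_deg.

crossed belt: β = asin((r1+r2)/C) = asin(28/70) = 23.5782°
wrap1 = wrap2 = π + 2β = 227.1564°

wrap1=227.16_deg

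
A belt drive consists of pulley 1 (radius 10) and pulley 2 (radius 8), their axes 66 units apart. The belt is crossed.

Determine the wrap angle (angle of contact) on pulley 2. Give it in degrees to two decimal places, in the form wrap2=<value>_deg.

crossed belt: β = asin((r1+r2)/C) = asin(18/66) = 15.8266°
wrap1 = wrap2 = π + 2β = 211.6532°

wrap2=211.65_deg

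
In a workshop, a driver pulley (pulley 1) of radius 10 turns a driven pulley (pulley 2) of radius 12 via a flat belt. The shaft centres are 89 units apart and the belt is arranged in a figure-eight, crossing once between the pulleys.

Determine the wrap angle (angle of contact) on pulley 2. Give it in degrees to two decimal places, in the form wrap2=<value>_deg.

crossed belt: β = asin((r1+r2)/C) = asin(22/89) = 14.3114°
wrap1 = wrap2 = π + 2β = 208.6227°

wrap2=208.62_deg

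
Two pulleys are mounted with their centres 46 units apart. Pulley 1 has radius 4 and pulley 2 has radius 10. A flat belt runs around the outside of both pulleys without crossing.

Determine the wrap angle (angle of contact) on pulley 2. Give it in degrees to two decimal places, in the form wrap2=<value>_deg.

wrap2=194.99_deg

open belt: β = asin((r2−r1)/C) = asin(6/46) = 7.4947°
wrap1 = π − 2β = 165.0106°
wrap2 = π + 2β = 194.9894°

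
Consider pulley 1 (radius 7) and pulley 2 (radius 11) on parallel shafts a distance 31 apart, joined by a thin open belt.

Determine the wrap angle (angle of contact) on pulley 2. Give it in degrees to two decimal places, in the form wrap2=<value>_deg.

open belt: β = asin((r2−r1)/C) = asin(4/31) = 7.4137°
wrap1 = π − 2β = 165.1727°
wrap2 = π + 2β = 194.8273°

wrap2=194.83_deg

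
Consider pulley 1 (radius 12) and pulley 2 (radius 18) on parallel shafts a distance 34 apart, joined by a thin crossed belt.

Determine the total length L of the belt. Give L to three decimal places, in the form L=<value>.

L=191.098

crossed belt: β = asin((r1+r2)/C) = asin(30/34) = 61.9275°
wrap1 = wrap2 = π + 2β = 303.8550°
tangent length = C·cosβ = 16.0000
L = (r1+r2)·wrap + 2·C·cosβ = 30·5.3033 + 2·16.0000 = 191.0981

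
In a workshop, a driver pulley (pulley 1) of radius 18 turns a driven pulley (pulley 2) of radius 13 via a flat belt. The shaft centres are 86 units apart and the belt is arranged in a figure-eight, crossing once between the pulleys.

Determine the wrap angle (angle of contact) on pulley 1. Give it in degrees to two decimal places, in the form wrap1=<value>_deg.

crossed belt: β = asin((r1+r2)/C) = asin(31/86) = 21.1288°
wrap1 = wrap2 = π + 2β = 222.2575°

wrap1=222.26_deg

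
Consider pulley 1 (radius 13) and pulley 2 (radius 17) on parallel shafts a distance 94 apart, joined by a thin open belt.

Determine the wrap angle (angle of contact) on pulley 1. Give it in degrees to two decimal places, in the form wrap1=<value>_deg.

open belt: β = asin((r2−r1)/C) = asin(4/94) = 2.4389°
wrap1 = π − 2β = 175.1223°
wrap2 = π + 2β = 184.8777°

wrap1=175.12_deg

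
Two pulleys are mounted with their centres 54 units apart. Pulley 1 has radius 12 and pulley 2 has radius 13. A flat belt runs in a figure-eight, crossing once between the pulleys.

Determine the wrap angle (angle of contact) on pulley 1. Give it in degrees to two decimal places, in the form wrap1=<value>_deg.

wrap1=235.16_deg

crossed belt: β = asin((r1+r2)/C) = asin(25/54) = 27.5785°
wrap1 = wrap2 = π + 2β = 235.1569°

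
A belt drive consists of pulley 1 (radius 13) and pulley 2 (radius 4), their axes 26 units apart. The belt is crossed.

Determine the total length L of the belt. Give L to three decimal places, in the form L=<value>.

crossed belt: β = asin((r1+r2)/C) = asin(17/26) = 40.8322°
wrap1 = wrap2 = π + 2β = 261.6644°
tangent length = C·cosβ = 19.6723
L = (r1+r2)·wrap + 2·C·cosβ = 17·4.5669 + 2·19.6723 = 116.9820

L=116.982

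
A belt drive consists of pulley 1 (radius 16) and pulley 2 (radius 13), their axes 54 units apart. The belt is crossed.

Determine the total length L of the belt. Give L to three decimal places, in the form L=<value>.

crossed belt: β = asin((r1+r2)/C) = asin(29/54) = 32.4822°
wrap1 = wrap2 = π + 2β = 244.9643°
tangent length = C·cosβ = 45.5522
L = (r1+r2)·wrap + 2·C·cosβ = 29·4.2754 + 2·45.5522 = 215.0919

L=215.092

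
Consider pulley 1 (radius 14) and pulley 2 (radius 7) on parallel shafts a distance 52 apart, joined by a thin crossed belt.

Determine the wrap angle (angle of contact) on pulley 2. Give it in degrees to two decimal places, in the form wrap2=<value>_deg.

wrap2=227.64_deg

crossed belt: β = asin((r1+r2)/C) = asin(21/52) = 23.8188°
wrap1 = wrap2 = π + 2β = 227.6377°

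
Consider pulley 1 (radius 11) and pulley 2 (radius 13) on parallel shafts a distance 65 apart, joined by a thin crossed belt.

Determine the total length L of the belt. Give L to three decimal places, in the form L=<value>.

L=214.365

crossed belt: β = asin((r1+r2)/C) = asin(24/65) = 21.6682°
wrap1 = wrap2 = π + 2β = 223.3364°
tangent length = C·cosβ = 60.4070
L = (r1+r2)·wrap + 2·C·cosβ = 24·3.8980 + 2·60.4070 = 214.3648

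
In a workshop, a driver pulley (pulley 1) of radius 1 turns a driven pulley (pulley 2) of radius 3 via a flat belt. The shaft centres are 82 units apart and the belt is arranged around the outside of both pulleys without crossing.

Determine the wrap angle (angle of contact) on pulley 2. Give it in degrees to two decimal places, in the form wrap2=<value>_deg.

wrap2=182.80_deg

open belt: β = asin((r2−r1)/C) = asin(2/82) = 1.3976°
wrap1 = π − 2β = 177.2048°
wrap2 = π + 2β = 182.7952°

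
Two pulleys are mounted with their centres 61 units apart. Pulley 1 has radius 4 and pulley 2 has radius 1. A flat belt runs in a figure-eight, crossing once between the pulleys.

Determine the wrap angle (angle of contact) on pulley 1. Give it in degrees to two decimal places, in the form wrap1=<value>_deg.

crossed belt: β = asin((r1+r2)/C) = asin(5/61) = 4.7017°
wrap1 = wrap2 = π + 2β = 189.4033°

wrap1=189.40_deg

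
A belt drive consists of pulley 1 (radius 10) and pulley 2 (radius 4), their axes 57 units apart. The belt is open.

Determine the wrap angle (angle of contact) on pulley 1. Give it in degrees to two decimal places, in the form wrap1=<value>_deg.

wrap1=192.08_deg

open belt: β = asin((r2−r1)/C) = asin(-6/57) = -6.0423°
wrap1 = π − 2β = 192.0847°
wrap2 = π + 2β = 167.9153°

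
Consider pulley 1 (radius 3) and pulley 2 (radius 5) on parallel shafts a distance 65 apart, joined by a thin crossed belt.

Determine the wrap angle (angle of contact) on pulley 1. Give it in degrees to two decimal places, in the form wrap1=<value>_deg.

wrap1=194.14_deg

crossed belt: β = asin((r1+r2)/C) = asin(8/65) = 7.0697°
wrap1 = wrap2 = π + 2β = 194.1394°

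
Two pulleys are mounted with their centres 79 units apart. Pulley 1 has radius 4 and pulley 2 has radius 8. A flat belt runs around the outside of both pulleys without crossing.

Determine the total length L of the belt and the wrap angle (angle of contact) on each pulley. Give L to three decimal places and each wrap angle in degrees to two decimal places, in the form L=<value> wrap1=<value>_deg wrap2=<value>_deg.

L=195.902 wrap1=174.20_deg wrap2=185.80_deg

open belt: β = asin((r2−r1)/C) = asin(4/79) = 2.9023°
wrap1 = π − 2β = 174.1954°
wrap2 = π + 2β = 185.8046°
tangent length = C·cosβ = 78.8987
L = r1·wrap1 + r2·wrap2 + 2·C·cosβ = 4·3.0403 + 8·3.2429 + 2·78.8987 = 195.9017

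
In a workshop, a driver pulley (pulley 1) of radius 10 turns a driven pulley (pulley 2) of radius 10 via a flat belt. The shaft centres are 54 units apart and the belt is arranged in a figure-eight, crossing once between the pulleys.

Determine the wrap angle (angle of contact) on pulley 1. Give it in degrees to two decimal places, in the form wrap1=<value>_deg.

crossed belt: β = asin((r1+r2)/C) = asin(20/54) = 21.7385°
wrap1 = wrap2 = π + 2β = 223.4769°

wrap1=223.48_deg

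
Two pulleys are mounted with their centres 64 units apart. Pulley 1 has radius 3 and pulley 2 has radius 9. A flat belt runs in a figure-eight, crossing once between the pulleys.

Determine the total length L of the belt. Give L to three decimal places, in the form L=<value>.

L=167.956

crossed belt: β = asin((r1+r2)/C) = asin(12/64) = 10.8069°
wrap1 = wrap2 = π + 2β = 201.6138°
tangent length = C·cosβ = 62.8649
L = (r1+r2)·wrap + 2·C·cosβ = 12·3.5188 + 2·62.8649 = 167.9558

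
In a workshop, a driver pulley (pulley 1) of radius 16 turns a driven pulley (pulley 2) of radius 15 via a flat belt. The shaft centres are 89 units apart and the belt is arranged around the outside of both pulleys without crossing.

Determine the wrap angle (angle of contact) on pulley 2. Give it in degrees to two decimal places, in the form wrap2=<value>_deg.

open belt: β = asin((r2−r1)/C) = asin(-1/89) = -0.6438°
wrap1 = π − 2β = 181.2876°
wrap2 = π + 2β = 178.7124°

wrap2=178.71_deg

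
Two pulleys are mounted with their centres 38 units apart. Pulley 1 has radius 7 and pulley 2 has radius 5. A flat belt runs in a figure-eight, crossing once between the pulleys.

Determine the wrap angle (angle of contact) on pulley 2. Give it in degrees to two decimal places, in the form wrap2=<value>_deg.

wrap2=216.82_deg

crossed belt: β = asin((r1+r2)/C) = asin(12/38) = 18.4085°
wrap1 = wrap2 = π + 2β = 216.8170°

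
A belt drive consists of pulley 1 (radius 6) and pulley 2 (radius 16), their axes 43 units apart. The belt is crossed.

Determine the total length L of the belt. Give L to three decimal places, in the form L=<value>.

L=166.638

crossed belt: β = asin((r1+r2)/C) = asin(22/43) = 30.7723°
wrap1 = wrap2 = π + 2β = 241.5446°
tangent length = C·cosβ = 36.9459
L = (r1+r2)·wrap + 2·C·cosβ = 22·4.2157 + 2·36.9459 = 166.6383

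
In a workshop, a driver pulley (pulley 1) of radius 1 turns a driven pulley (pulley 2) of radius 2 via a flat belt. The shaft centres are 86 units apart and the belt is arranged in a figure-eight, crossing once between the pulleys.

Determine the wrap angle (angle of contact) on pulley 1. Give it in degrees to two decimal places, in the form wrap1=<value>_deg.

crossed belt: β = asin((r1+r2)/C) = asin(3/86) = 1.9991°
wrap1 = wrap2 = π + 2β = 183.9982°

wrap1=184.00_deg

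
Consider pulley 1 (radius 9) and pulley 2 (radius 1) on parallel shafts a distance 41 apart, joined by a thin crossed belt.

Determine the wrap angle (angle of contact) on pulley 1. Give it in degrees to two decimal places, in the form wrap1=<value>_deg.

wrap1=208.23_deg

crossed belt: β = asin((r1+r2)/C) = asin(10/41) = 14.1170°
wrap1 = wrap2 = π + 2β = 208.2340°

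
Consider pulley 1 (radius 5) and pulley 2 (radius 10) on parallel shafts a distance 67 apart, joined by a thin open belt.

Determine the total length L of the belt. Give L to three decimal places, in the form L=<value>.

L=181.497

open belt: β = asin((r2−r1)/C) = asin(5/67) = 4.2798°
wrap1 = π − 2β = 171.4404°
wrap2 = π + 2β = 188.5596°
tangent length = C·cosβ = 66.8132
L = r1·wrap1 + r2·wrap2 + 2·C·cosβ = 5·2.9922 + 10·3.2910 + 2·66.8132 = 181.4972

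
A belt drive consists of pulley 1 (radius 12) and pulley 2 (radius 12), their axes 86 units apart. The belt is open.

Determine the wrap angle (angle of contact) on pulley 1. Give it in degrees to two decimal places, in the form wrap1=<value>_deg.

open belt: β = asin((r2−r1)/C) = asin(0/86) = 0.0000°
wrap1 = π − 2β = 180.0000°
wrap2 = π + 2β = 180.0000°

wrap1=180.00_deg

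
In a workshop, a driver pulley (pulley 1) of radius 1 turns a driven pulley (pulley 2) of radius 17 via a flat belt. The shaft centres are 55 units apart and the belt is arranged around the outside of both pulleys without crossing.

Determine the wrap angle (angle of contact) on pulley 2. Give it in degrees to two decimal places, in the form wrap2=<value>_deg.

open belt: β = asin((r2−r1)/C) = asin(16/55) = 16.9124°
wrap1 = π − 2β = 146.1752°
wrap2 = π + 2β = 213.8248°

wrap2=213.82_deg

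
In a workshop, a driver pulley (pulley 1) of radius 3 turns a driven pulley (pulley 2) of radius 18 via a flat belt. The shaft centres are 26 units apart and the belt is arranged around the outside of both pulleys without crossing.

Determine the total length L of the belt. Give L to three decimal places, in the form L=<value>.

open belt: β = asin((r2−r1)/C) = asin(15/26) = 35.2344°
wrap1 = π − 2β = 109.5312°
wrap2 = π + 2β = 250.4688°
tangent length = C·cosβ = 21.2368
L = r1·wrap1 + r2·wrap2 + 2·C·cosβ = 3·1.9117 + 18·4.3715 + 2·21.2368 = 126.8957

L=126.896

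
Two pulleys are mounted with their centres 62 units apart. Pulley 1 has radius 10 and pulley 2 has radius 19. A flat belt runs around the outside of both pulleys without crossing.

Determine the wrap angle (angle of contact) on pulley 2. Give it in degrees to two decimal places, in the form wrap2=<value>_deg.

open belt: β = asin((r2−r1)/C) = asin(9/62) = 8.3466°
wrap1 = π − 2β = 163.3068°
wrap2 = π + 2β = 196.6932°

wrap2=196.69_deg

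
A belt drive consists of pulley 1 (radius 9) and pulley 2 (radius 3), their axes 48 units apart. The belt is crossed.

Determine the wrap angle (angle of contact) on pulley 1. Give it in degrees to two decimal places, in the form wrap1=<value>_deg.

wrap1=208.96_deg

crossed belt: β = asin((r1+r2)/C) = asin(12/48) = 14.4775°
wrap1 = wrap2 = π + 2β = 208.9550°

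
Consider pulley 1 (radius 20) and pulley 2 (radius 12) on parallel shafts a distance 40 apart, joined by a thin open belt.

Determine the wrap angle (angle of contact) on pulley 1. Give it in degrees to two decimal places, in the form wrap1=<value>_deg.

wrap1=203.07_deg

open belt: β = asin((r2−r1)/C) = asin(-8/40) = -11.5370°
wrap1 = π − 2β = 203.0739°
wrap2 = π + 2β = 156.9261°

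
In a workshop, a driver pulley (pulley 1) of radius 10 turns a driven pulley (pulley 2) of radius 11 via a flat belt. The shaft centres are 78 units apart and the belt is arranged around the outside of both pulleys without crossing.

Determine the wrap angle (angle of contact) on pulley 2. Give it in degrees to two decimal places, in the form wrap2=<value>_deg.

wrap2=181.47_deg

open belt: β = asin((r2−r1)/C) = asin(1/78) = 0.7346°
wrap1 = π − 2β = 178.5308°
wrap2 = π + 2β = 181.4692°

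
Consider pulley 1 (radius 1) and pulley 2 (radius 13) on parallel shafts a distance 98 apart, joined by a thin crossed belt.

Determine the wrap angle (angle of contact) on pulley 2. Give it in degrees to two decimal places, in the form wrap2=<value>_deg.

wrap2=196.43_deg

crossed belt: β = asin((r1+r2)/C) = asin(14/98) = 8.2132°
wrap1 = wrap2 = π + 2β = 196.4264°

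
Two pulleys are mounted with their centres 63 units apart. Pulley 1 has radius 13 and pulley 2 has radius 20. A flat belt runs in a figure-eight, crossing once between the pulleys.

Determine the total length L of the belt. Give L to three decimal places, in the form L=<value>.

crossed belt: β = asin((r1+r2)/C) = asin(33/63) = 31.5881°
wrap1 = wrap2 = π + 2β = 243.1763°
tangent length = C·cosβ = 53.6656
L = (r1+r2)·wrap + 2·C·cosβ = 33·4.2442 + 2·53.6656 = 247.3907

L=247.391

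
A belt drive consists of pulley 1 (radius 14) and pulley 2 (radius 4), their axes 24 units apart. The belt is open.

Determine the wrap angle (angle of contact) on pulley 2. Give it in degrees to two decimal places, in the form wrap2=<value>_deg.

wrap2=130.75_deg

open belt: β = asin((r2−r1)/C) = asin(-10/24) = -24.6243°
wrap1 = π − 2β = 229.2486°
wrap2 = π + 2β = 130.7514°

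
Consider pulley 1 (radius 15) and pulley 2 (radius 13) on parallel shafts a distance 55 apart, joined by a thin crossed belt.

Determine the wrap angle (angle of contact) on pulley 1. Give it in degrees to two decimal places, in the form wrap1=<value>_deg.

wrap1=241.21_deg

crossed belt: β = asin((r1+r2)/C) = asin(28/55) = 30.6033°
wrap1 = wrap2 = π + 2β = 241.2066°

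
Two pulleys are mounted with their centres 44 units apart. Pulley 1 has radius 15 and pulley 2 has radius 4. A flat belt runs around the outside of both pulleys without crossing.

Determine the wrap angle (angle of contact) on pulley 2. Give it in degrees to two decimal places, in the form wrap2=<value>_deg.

open belt: β = asin((r2−r1)/C) = asin(-11/44) = -14.4775°
wrap1 = π − 2β = 208.9550°
wrap2 = π + 2β = 151.0450°

wrap2=151.04_deg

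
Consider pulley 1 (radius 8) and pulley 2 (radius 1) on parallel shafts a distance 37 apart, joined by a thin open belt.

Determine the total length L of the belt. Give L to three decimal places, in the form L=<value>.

L=103.603

open belt: β = asin((r2−r1)/C) = asin(-7/37) = -10.9055°
wrap1 = π − 2β = 201.8109°
wrap2 = π + 2β = 158.1891°
tangent length = C·cosβ = 36.3318
L = r1·wrap1 + r2·wrap2 + 2·C·cosβ = 8·3.5223 + 1·2.7609 + 2·36.3318 = 103.6027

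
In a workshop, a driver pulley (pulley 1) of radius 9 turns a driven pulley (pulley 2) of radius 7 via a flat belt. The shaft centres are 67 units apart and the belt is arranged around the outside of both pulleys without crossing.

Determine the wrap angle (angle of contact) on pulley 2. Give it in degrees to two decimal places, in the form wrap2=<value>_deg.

open belt: β = asin((r2−r1)/C) = asin(-2/67) = -1.7106°
wrap1 = π − 2β = 183.4212°
wrap2 = π + 2β = 176.5788°

wrap2=176.58_deg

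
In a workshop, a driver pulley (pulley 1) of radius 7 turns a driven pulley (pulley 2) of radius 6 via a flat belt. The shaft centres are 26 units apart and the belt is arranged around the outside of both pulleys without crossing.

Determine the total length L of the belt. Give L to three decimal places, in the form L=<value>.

open belt: β = asin((r2−r1)/C) = asin(-1/26) = -2.2042°
wrap1 = π − 2β = 184.4085°
wrap2 = π + 2β = 175.5915°
tangent length = C·cosβ = 25.9808
L = r1·wrap1 + r2·wrap2 + 2·C·cosβ = 7·3.2185 + 6·3.0647 + 2·25.9808 = 92.8792

L=92.879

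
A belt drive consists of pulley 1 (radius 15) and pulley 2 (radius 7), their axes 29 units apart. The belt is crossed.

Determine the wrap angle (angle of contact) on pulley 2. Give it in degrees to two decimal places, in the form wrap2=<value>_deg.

wrap2=278.69_deg

crossed belt: β = asin((r1+r2)/C) = asin(22/29) = 49.3428°
wrap1 = wrap2 = π + 2β = 278.6855°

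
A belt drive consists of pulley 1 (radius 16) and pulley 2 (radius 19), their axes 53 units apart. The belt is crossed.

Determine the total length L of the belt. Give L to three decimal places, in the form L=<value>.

L=240.047

crossed belt: β = asin((r1+r2)/C) = asin(35/53) = 41.3287°
wrap1 = wrap2 = π + 2β = 262.6573°
tangent length = C·cosβ = 39.7995
L = (r1+r2)·wrap + 2·C·cosβ = 35·4.5842 + 2·39.7995 = 240.0472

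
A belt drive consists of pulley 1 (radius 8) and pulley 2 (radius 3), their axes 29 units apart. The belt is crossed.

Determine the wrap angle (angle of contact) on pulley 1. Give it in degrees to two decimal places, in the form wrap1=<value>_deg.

crossed belt: β = asin((r1+r2)/C) = asin(11/29) = 22.2910°
wrap1 = wrap2 = π + 2β = 224.5819°

wrap1=224.58_deg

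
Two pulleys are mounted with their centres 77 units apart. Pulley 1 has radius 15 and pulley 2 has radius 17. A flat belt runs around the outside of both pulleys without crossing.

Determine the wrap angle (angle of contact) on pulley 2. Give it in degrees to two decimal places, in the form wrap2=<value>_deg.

open belt: β = asin((r2−r1)/C) = asin(2/77) = 1.4884°
wrap1 = π − 2β = 177.0233°
wrap2 = π + 2β = 182.9767°

wrap2=182.98_deg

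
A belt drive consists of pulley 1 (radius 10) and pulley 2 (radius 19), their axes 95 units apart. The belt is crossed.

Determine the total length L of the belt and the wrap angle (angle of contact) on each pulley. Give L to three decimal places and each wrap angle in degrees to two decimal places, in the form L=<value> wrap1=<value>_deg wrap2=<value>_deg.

crossed belt: β = asin((r1+r2)/C) = asin(29/95) = 17.7740°
wrap1 = wrap2 = π + 2β = 215.5480°
tangent length = C·cosβ = 90.4655
L = (r1+r2)·wrap + 2·C·cosβ = 29·3.7620 + 2·90.4655 = 290.0296

L=290.030 wrap1=215.55_deg wrap2=215.55_deg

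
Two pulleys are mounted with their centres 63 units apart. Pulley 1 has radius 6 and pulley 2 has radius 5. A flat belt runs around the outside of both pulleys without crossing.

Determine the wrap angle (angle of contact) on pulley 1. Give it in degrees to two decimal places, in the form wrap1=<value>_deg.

open belt: β = asin((r2−r1)/C) = asin(-1/63) = -0.9095°
wrap1 = π − 2β = 181.8190°
wrap2 = π + 2β = 178.1810°

wrap1=181.82_deg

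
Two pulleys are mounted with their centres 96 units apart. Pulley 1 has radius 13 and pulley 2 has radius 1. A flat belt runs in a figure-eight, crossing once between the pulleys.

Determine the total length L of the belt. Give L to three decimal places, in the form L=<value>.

crossed belt: β = asin((r1+r2)/C) = asin(14/96) = 8.3855°
wrap1 = wrap2 = π + 2β = 196.7711°
tangent length = C·cosβ = 94.9737
L = (r1+r2)·wrap + 2·C·cosβ = 14·3.4343 + 2·94.9737 = 238.0276

L=238.028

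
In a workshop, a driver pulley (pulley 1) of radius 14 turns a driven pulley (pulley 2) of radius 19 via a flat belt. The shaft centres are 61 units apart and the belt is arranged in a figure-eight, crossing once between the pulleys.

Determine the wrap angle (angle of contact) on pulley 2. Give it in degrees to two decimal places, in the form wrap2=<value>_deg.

crossed belt: β = asin((r1+r2)/C) = asin(33/61) = 32.7506°
wrap1 = wrap2 = π + 2β = 245.5012°

wrap2=245.50_deg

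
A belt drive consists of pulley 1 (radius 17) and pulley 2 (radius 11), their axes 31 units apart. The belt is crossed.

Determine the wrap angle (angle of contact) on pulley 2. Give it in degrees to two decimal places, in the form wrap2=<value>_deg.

crossed belt: β = asin((r1+r2)/C) = asin(28/31) = 64.5854°
wrap1 = wrap2 = π + 2β = 309.1708°

wrap2=309.17_deg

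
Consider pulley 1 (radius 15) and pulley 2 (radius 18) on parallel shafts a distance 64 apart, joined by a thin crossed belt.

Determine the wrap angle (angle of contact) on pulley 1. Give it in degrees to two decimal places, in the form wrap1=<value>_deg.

crossed belt: β = asin((r1+r2)/C) = asin(33/64) = 31.0392°
wrap1 = wrap2 = π + 2β = 242.0785°

wrap1=242.08_deg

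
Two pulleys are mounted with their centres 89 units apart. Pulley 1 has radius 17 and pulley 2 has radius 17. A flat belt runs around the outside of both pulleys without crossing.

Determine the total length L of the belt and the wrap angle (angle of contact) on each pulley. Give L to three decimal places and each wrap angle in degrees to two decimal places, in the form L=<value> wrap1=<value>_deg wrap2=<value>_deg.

L=284.814 wrap1=180.00_deg wrap2=180.00_deg

open belt: β = asin((r2−r1)/C) = asin(0/89) = 0.0000°
wrap1 = π − 2β = 180.0000°
wrap2 = π + 2β = 180.0000°
tangent length = C·cosβ = 89.0000
L = r1·wrap1 + r2·wrap2 + 2·C·cosβ = 17·3.1416 + 17·3.1416 + 2·89.0000 = 284.8142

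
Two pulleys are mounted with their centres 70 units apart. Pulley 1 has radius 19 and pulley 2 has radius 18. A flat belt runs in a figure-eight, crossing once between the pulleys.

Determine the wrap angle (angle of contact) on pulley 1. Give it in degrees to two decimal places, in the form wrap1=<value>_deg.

crossed belt: β = asin((r1+r2)/C) = asin(37/70) = 31.9090°
wrap1 = wrap2 = π + 2β = 243.8180°

wrap1=243.82_deg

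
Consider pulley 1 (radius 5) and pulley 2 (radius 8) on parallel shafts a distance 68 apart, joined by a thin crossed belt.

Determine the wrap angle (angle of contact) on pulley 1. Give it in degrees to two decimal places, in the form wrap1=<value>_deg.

wrap1=202.04_deg

crossed belt: β = asin((r1+r2)/C) = asin(13/68) = 11.0214°
wrap1 = wrap2 = π + 2β = 202.0429°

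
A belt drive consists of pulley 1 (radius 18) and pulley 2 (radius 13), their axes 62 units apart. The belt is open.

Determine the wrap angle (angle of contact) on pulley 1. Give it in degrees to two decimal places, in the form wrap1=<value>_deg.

open belt: β = asin((r2−r1)/C) = asin(-5/62) = -4.6257°
wrap1 = π − 2β = 189.2513°
wrap2 = π + 2β = 170.7487°

wrap1=189.25_deg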